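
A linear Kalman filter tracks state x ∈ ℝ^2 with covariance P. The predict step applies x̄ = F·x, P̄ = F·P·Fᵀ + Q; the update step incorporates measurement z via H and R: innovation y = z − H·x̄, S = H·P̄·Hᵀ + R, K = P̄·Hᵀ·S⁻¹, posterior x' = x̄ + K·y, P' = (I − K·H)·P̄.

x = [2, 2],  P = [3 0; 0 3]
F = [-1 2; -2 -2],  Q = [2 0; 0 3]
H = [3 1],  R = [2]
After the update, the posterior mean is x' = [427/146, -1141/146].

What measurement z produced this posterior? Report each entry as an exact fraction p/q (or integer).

z = [1]

x̄ = F·x = [2, -8]
P̄ = F·P·Fᵀ + Q = [17 -6; -6 27]
S = H·P̄·Hᵀ + R = [146]
K = P̄·Hᵀ·S⁻¹ = [45/146; 9/146]
x' − x̄ = [135/146, 27/146] = K·y
y = (KᵀK)⁻¹·Kᵀ·(x' − x̄) = [3]
z = y + H·x̄ = [3] + [-2] = [1]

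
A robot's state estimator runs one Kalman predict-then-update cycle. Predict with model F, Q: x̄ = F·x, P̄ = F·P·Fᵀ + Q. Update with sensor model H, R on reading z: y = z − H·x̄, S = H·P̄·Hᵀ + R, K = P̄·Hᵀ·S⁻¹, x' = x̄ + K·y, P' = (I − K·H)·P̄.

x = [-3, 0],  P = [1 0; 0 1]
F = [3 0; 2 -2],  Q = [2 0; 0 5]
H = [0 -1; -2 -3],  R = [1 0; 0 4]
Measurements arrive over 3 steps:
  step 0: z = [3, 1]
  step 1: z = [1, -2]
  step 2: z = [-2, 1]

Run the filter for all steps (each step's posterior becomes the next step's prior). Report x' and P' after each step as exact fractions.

step 0: x' = [583/717, -359/239], P' = [1435/717 -206/239; -206/239 160/239]
step 1: x' = [766163/867981, -34552/289327], P' = [1518089/867981 -208298/289327; -208298/289327 171400/289327]
step 2: x' = [-122171923/84015471, 26920007/28005157], P' = [1614190447/924170181 -221716966/308056727; -221716966/308056727 182531504/308056727]

step 0: x̄ = F·x = [-9, -6]
step 0: P̄ = F·P·Fᵀ + Q = [11 6; 6 13]
step 0: y = z − H·x̄ = [-3, -35]
step 0: S = H·P̄·Hᵀ + R = [14 51; 51 237]
step 0: K = P̄·Hᵀ·S⁻¹ = [206/239 -254/717; -160/239 -17/239]
step 0: x' = x̄ + K·y = [583/717, -359/239]
step 0: P' = (I − K·H)·P̄ = [1435/717 -206/239; -206/239 160/239]
step 1: x̄ = F·x = [583/239, 3320/717]
step 1: P̄ = F·P·Fᵀ + Q = [4783/239 4106/239; 4106/239 16189/717]
step 1: y = z − H·x̄ = [4037/717, 4008/239]
step 1: S = H·P̄·Hᵀ + R = [16906/717 24401/239; 24401/239 117927/239]
step 1: K = P̄·Hᵀ·S⁻¹ = [208298/289327 -290374/867981; -171400/289327 -24401/289327]
step 1: x' = x̄ + K·y = [766163/867981, -34552/289327]
step 1: P' = (I − K·H)·P̄ = [1518089/867981 -208298/289327; -208298/289327 171400/289327]
step 2: x̄ = F·x = [766163/289327, 1739638/867981]
step 2: P̄ = F·P·Fᵀ + Q = [5132921/289327 4285966/289327; 4285966/289327 17468213/867981]
step 2: y = z − H·x̄ = [3676/867981, 3561291/289327]
step 2: S = H·P̄·Hᵀ + R = [18336194/867981 26040145/289327; 26040145/289327 125525223/289327]
step 2: K = P̄·Hᵀ·S⁻¹ = [221716966/308056727 -308232050/924170181; -182531504/308056727 -26040145/308056727]
step 2: x' = x̄ + K·y = [-122171923/84015471, 26920007/28005157]
step 2: P' = (I − K·H)·P̄ = [1614190447/924170181 -221716966/308056727; -221716966/308056727 182531504/308056727]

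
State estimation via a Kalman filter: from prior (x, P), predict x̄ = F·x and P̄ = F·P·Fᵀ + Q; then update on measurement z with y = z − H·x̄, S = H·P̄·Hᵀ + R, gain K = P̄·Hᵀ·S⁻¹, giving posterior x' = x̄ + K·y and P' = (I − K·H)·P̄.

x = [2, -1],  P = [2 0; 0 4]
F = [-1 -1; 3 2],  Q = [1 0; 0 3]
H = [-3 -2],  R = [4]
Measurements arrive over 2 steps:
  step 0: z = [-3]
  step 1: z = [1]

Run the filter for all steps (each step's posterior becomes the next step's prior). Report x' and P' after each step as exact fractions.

step 0: x̄ = F·x = [-1, 4]
step 0: P̄ = F·P·Fᵀ + Q = [7 -14; -14 37]
step 0: y = z − H·x̄ = [2]
step 0: S = H·P̄·Hᵀ + R = [47]
step 0: K = P̄·Hᵀ·S⁻¹ = [7/47; -32/47]
step 0: x' = x̄ + K·y = [-33/47, 124/47]
step 0: P' = (I − K·H)·P̄ = [280/47 -434/47; -434/47 715/47]
step 1: x̄ = F·x = [-91/47, 149/47]
step 1: P̄ = F·P·Fᵀ + Q = [174/47 -100/47; -100/47 313/47]
step 1: y = z − H·x̄ = [72/47]
step 1: S = H·P̄·Hᵀ + R = [1806/47]
step 1: K = P̄·Hᵀ·S⁻¹ = [-23/129; -163/903]
step 1: x' = x̄ + K·y = [-95/43, 871/301]
step 1: P' = (I − K·H)·P̄ = [320/129 -434/129; -434/129 4883/903]

step 0: x' = [-33/47, 124/47], P' = [280/47 -434/47; -434/47 715/47]
step 1: x' = [-95/43, 871/301], P' = [320/129 -434/129; -434/129 4883/903]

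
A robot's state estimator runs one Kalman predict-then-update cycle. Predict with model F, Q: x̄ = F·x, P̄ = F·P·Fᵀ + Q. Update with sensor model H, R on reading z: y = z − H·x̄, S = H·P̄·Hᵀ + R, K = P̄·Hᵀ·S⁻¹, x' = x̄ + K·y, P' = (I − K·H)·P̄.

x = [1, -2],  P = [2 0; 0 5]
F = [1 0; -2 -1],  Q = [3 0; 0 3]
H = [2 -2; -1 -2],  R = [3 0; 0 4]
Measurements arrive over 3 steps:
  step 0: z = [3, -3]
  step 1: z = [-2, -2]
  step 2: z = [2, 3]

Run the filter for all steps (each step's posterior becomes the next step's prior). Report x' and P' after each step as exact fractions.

step 0: x' = [5297/2939, 1160/2939], P' = [1852/2939 592/2939; 592/2939 1408/2939]
step 1: x' = [15602/3271699, 2374788/3271699], P' = [1985184/3271699 611718/3271699; 611718/3271699 1500225/3271699]
step 2: x' = [-267251807/1183253021, -1481754918/1183253021], P' = [717896940/1183253021 221205876/1183253021; 221205876/1183253021 541926738/1183253021]

step 0: x̄ = F·x = [1, 0]
step 0: P̄ = F·P·Fᵀ + Q = [5 -4; -4 16]
step 0: y = z − H·x̄ = [1, -2]
step 0: S = H·P̄·Hᵀ + R = [119 62; 62 57]
step 0: K = P̄·Hᵀ·S⁻¹ = [840/2939 -759/2939; -544/2939 -852/2939]
step 0: x' = x̄ + K·y = [5297/2939, 1160/2939]
step 0: P' = (I − K·H)·P̄ = [1852/2939 592/2939; 592/2939 1408/2939]
step 1: x̄ = F·x = [5297/2939, -11754/2939]
step 1: P̄ = F·P·Fᵀ + Q = [10669/2939 -4296/2939; -4296/2939 20001/2939]
step 1: y = z − H·x̄ = [-39980/2939, -24089/2939]
step 1: S = H·P̄·Hᵀ + R = [165865/2939 67258/2939; 67258/2939 85245/2939]
step 1: K = P̄·Hᵀ·S⁻¹ = [915644/3271699 -802155/3271699; -592338/3271699 -903042/3271699]
step 1: x' = x̄ + K·y = [15602/3271699, 2374788/3271699]
step 1: P' = (I − K·H)·P̄ = [1985184/3271699 611718/3271699; 611718/3271699 1500225/3271699]
step 2: x̄ = F·x = [15602/3271699, -2405992/3271699]
step 2: P̄ = F·P·Fᵀ + Q = [11800281/3271699 -4582086/3271699; -4582086/3271699 21702930/3271699]
step 2: y = z − H·x̄ = [1700210/3271699, 5018715/3271699]
step 2: S = H·P̄·Hᵀ + R = [180484629/3271699 72375330/3271699; 72375330/3271699 93370453/3271699]
step 2: K = P̄·Hᵀ·S⁻¹ = [331127376/1183253021 -290077173/1183253021; -213813908/1183253021 -326264838/1183253021]
step 2: x' = x̄ + K·y = [-267251807/1183253021, -1481754918/1183253021]
step 2: P' = (I − K·H)·P̄ = [717896940/1183253021 221205876/1183253021; 221205876/1183253021 541926738/1183253021]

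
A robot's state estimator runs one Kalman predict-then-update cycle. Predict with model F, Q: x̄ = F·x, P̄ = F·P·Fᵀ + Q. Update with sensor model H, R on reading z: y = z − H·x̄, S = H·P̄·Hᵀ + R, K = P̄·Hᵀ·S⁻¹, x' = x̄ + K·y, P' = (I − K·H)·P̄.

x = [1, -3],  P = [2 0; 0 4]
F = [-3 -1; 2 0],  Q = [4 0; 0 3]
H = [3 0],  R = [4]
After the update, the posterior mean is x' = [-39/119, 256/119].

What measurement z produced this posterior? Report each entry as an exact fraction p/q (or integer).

z = [-1]

x̄ = F·x = [0, 2]
P̄ = F·P·Fᵀ + Q = [26 -12; -12 11]
S = H·P̄·Hᵀ + R = [238]
K = P̄·Hᵀ·S⁻¹ = [39/119; -18/119]
x' − x̄ = [-39/119, 18/119] = K·y
y = (KᵀK)⁻¹·Kᵀ·(x' − x̄) = [-1]
z = y + H·x̄ = [-1] + [0] = [-1]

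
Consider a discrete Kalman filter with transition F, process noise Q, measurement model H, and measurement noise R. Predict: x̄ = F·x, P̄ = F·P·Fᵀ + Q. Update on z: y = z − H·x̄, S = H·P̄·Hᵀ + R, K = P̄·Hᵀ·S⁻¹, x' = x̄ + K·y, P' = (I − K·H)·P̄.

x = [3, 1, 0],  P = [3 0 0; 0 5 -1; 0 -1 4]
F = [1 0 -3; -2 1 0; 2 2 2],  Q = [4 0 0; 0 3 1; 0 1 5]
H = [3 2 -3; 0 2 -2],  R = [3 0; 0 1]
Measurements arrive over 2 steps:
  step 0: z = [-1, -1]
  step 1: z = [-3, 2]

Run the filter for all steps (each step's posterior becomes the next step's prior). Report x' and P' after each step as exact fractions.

step 0: x' = [33609/122579, 2219/122579, 71938/122579], P' = [196544/122579 403071/122579 427755/122579; 403071/122579 1284144/122579 1267731/122579; 427755/122579 1267731/122579 1281690/122579]
step 1: x' = [-6036244101/3547193579, 1819368909/3547193579, -1476031896/3547193579], P' = [2442548436/3547193579 2623285968/3547193579 3243203980/3547193579; 2623285968/3547193579 45086054649/14188774316 42691928889/14188774316; 3243203980/3547193579 42691928889/14188774316 43696651185/14188774316]

step 0: x̄ = F·x = [3, -5, 8]
step 0: P̄ = F·P·Fᵀ + Q = [43 -3 -12; -3 20 -3; -12 -3 45]
step 0: y = z − H·x̄ = [24, 25]
step 0: S = H·P̄·Hᵀ + R = [1091 434; 434 285]
step 0: K = P̄·Hᵀ·S⁻¹ = [37503/122579 -49368/122579; -8564/122579 32826/122579; -8781/122579 -27918/122579]
step 0: x' = x̄ + K·y = [33609/122579, 2219/122579, 71938/122579]
step 0: P' = (I − K·H)·P̄ = [196544/122579 403071/122579 427755/122579; 403071/122579 1284144/122579 1267731/122579; 427755/122579 1267731/122579 1281690/122579]
step 1: x̄ = F·x = [-182205/122579, -64999/122579, 215532/122579]
step 1: P̄ = F·P·Fᵀ + Q = [9655540/122579 -1226680/122579 -15808316/122579; -1226680/122579 825773/122579 1922991/122579; -15808316/122579 1922991/122579 28450863/122579]
step 1: y = z − H·x̄ = [955472/122579, 806220/122579]
step 1: S = H·P̄·Hᵀ + R = [593382092/122579 242268176/122579; 242268176/122579 101845195/122579]
step 1: K = P̄·Hᵀ·S⁻¹ = [948201768/3547193579 -1239836024/3547193579; -2141415251/14188774316 1197062880/3547193579; -2262549339/14188774316 -502361148/3547193579]
step 1: x' = x̄ + K·y = [-6036244101/3547193579, 1819368909/3547193579, -1476031896/3547193579]
step 1: P' = (I − K·H)·P̄ = [2442548436/3547193579 2623285968/3547193579 3243203980/3547193579; 2623285968/3547193579 45086054649/14188774316 42691928889/14188774316; 3243203980/3547193579 42691928889/14188774316 43696651185/14188774316]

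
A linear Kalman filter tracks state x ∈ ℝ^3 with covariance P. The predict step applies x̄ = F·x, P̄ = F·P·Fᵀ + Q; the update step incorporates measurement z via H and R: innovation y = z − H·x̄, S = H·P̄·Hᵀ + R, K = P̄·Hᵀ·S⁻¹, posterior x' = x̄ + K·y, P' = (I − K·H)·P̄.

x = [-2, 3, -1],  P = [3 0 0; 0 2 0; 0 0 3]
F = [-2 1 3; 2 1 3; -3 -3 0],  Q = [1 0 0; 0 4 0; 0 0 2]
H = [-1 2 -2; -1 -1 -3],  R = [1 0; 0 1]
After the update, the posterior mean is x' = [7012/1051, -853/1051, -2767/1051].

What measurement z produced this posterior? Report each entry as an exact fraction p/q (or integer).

z = [-3, 2]

x̄ = F·x = [4, -4, -3]
P̄ = F·P·Fᵀ + Q = [42 17 12; 17 45 -24; 12 -24 47]
S = H·P̄·Hᵀ + R = [583 373; 373 473]
K = P̄·Hᵀ·S⁻¹ = [20299/136630 -43449/136630; 53503/136630 -39303/136630; -4945/27326 -3553/27326]
x' − x̄ = [2808/1051, 3351/1051, 386/1051] = K·y
y = (KᵀK)⁻¹·Kᵀ·(x' − x̄) = [3, -7]
z = y + H·x̄ = [3, -7] + [-6, 9] = [-3, 2]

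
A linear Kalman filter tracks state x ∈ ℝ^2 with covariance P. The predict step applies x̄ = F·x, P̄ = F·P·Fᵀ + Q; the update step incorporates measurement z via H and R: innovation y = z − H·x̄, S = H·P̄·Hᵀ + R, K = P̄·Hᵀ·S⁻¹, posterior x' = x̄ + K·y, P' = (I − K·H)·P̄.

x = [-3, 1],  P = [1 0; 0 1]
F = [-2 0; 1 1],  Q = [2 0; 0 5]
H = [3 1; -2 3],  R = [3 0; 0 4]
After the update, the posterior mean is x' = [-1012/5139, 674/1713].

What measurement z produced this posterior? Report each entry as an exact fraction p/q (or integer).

x̄ = F·x = [6, -2]
P̄ = F·P·Fᵀ + Q = [6 -2; -2 7]
S = H·P̄·Hᵀ + R = [52 -29; -29 115]
K = P̄·Hᵀ·S⁻¹ = [1318/5139 -472/5139; 280/1713 443/1713]
x' − x̄ = [-31846/5139, 4100/1713] = K·y
y = (KᵀK)⁻¹·Kᵀ·(x' − x̄) = [-17, 20]
z = y + H·x̄ = [-17, 20] + [16, -18] = [-1, 2]

z = [-1, 2]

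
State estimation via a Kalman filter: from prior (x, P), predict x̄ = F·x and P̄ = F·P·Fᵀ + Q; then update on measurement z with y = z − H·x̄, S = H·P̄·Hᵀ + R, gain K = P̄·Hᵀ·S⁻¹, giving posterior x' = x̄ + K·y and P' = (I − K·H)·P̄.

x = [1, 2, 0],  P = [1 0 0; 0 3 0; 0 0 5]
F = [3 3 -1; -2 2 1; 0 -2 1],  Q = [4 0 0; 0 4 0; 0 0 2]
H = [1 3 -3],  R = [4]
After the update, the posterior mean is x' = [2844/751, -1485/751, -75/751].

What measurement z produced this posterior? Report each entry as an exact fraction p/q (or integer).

x̄ = F·x = [9, 2, -4]
P̄ = F·P·Fᵀ + Q = [45 7 -23; 7 25 -7; -23 -7 19]
S = H·P̄·Hᵀ + R = [751]
K = P̄·Hᵀ·S⁻¹ = [135/751; 103/751; -101/751]
x' − x̄ = [-3915/751, -2987/751, 2929/751] = K·y
y = (KᵀK)⁻¹·Kᵀ·(x' − x̄) = [-29]
z = y + H·x̄ = [-29] + [27] = [-2]

z = [-2]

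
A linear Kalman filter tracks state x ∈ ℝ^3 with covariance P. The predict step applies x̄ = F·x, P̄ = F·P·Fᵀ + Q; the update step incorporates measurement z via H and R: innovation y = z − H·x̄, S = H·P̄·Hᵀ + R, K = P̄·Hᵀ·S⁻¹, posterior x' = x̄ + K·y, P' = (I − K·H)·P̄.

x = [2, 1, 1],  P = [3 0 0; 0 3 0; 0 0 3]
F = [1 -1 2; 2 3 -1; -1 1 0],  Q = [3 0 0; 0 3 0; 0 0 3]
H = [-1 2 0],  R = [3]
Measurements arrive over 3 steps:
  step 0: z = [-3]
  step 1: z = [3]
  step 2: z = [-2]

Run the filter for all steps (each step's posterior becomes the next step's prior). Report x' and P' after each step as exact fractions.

step 0: x' = [99/20, 21/20, -8/5], P' = [1173/80 567/80 -81/20; 567/80 333/80 -39/20; -81/20 -39/20 42/5]
step 1: x' = [4153/1654, 9243/3308, -4249/1654], P' = [92241/3308 91539/6616 -13563/3308; 91539/6616 100731/13232 -14079/6616; -13563/3308 -14079/6616 16431/3308]
step 2: x' = [-35733982/6704809, -24311346/6704809, 18150800/6704809], P' = [152847729/6704809 76400490/6704809 -27478659/6704809; 76400490/6704809 86414481/13409618 -14358561/6704809; -27478659/6704809 -14358561/6704809 33940431/6704809]

step 0: x̄ = F·x = [3, 6, -1]
step 0: P̄ = F·P·Fᵀ + Q = [21 -9 -6; -9 45 3; -6 3 9]
step 0: y = z − H·x̄ = [-12]
step 0: S = H·P̄·Hᵀ + R = [240]
step 0: K = P̄·Hᵀ·S⁻¹ = [-13/80; 33/80; 1/20]
step 0: x' = x̄ + K·y = [99/20, 21/20, -8/5]
step 0: P' = (I − K·H)·P̄ = [1173/80 567/80 -81/20; 567/80 333/80 -39/20; -81/20 -39/20 42/5]
step 1: x̄ = F·x = [7/10, 293/20, -39/10]
step 1: P̄ = F·P·Fᵀ + Q = [657/20 -747/40 -9/20; -747/40 17637/80 -1041/40; -9/20 -1041/40 153/20]
step 1: y = z − H·x̄ = [-128/5]
step 1: S = H·P̄·Hᵀ + R = [4962/5]
step 1: K = P̄·Hᵀ·S⁻¹ = [-117/1654; 383/827; -43/827]
step 1: x' = x̄ + K·y = [4153/1654, 9243/3308, -4249/1654]
step 1: P' = (I − K·H)·P̄ = [92241/3308 91539/6616 -13563/3308; 91539/6616 100731/13232 -14079/6616; -13563/3308 -14079/6616 16431/3308]
step 2: x̄ = F·x = [-17933/3308, 52839/3308, 937/3308]
step 2: P̄ = F·P·Fᵀ + Q = [301755/13232 127503/13232 -51351/13232; 127503/13232 5070747/13232 -644907/13232; -51351/13232 -644907/13232 143235/13232]
step 2: y = z − H·x̄ = [-130227/3308]
step 2: S = H·P̄·Hᵀ + R = [20114427/13232]
step 2: K = P̄·Hᵀ·S⁻¹ = [-15583/6704809; 3337997/6704809; -412821/6704809]
step 2: x' = x̄ + K·y = [-35733982/6704809, -24311346/6704809, 18150800/6704809]
step 2: P' = (I − K·H)·P̄ = [152847729/6704809 76400490/6704809 -27478659/6704809; 76400490/6704809 86414481/13409618 -14358561/6704809; -27478659/6704809 -14358561/6704809 33940431/6704809]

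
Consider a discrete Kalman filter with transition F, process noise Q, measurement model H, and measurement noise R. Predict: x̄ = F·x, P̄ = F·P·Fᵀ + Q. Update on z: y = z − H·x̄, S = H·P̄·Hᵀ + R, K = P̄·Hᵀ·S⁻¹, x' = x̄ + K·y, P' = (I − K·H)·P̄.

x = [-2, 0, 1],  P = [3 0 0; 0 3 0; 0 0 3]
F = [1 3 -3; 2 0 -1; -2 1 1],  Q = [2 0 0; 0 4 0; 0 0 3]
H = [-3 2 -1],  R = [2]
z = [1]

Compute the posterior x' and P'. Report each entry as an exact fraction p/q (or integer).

x̄ = F·x = [-5, -5, 5]
P̄ = F·P·Fᵀ + Q = [59 15 -6; 15 19 -15; -6 -15 21]
y = z − H·x̄ = [1]
S = H·P̄·Hᵀ + R = [474]
K = P̄·Hᵀ·S⁻¹ = [-47/158; 4/237; -11/158]
x' = x̄ + K·y = [-837/158, -1181/237, 779/158]
P' = (I − K·H)·P̄ = [2695/158 1373/79 -2499/158; 1373/79 4471/237 -1141/79; -2499/158 -1141/79 2955/158]

x' = [-837/158, -1181/237, 779/158]
P' = [2695/158 1373/79 -2499/158; 1373/79 4471/237 -1141/79; -2499/158 -1141/79 2955/158]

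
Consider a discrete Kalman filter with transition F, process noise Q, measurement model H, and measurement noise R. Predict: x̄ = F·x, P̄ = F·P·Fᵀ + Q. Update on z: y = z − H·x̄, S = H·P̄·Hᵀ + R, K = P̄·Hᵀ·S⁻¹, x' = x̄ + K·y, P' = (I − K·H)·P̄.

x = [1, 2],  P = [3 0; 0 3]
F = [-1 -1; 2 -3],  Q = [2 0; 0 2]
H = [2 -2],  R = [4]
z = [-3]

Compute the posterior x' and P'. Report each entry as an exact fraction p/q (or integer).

x' = [-289/88, -81/44]
P' = [327/44 161/22; 161/22 90/11]

x̄ = F·x = [-3, -4]
P̄ = F·P·Fᵀ + Q = [8 3; 3 41]
y = z − H·x̄ = [-5]
S = H·P̄·Hᵀ + R = [176]
K = P̄·Hᵀ·S⁻¹ = [5/88; -19/44]
x' = x̄ + K·y = [-289/88, -81/44]
P' = (I − K·H)·P̄ = [327/44 161/22; 161/22 90/11]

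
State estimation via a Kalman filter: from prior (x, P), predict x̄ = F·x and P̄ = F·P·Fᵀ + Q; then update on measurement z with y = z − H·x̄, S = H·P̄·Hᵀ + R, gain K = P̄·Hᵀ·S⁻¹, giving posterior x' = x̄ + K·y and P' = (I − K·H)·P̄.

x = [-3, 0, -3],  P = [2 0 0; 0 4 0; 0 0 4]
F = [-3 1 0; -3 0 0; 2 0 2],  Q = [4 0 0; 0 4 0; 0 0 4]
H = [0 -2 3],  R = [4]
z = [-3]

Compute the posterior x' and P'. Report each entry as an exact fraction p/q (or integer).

x' = [90/61, 39/61, -87/122]
P' = [938/61 378/61 240/61; 378/61 542/61 348/61; 240/61 348/61 250/61]

x̄ = F·x = [9, 9, -12]
P̄ = F·P·Fᵀ + Q = [26 18 -12; 18 22 -12; -12 -12 28]
y = z − H·x̄ = [51]
S = H·P̄·Hᵀ + R = [488]
K = P̄·Hᵀ·S⁻¹ = [-9/61; -10/61; 27/122]
x' = x̄ + K·y = [90/61, 39/61, -87/122]
P' = (I − K·H)·P̄ = [938/61 378/61 240/61; 378/61 542/61 348/61; 240/61 348/61 250/61]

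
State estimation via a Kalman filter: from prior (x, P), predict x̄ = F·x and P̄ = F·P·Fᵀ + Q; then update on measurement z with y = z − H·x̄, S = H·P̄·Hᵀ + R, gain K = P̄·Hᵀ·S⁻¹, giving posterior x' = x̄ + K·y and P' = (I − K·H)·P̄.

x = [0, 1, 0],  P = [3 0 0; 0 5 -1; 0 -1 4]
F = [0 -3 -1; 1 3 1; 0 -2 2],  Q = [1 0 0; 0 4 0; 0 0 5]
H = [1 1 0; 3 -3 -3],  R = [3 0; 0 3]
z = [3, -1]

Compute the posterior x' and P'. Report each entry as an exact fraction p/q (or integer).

x̄ = F·x = [-3, 3, -2]
P̄ = F·P·Fᵀ + Q = [44 -43 26; -43 50 -26; 26 -26 49]
y = z − H·x̄ = [3, 11]
S = H·P̄·Hᵀ + R = [11 -18; -18 1128]
K = P̄·Hᵀ·S⁻¹ = [737/2014 677/4028; 713/2014 -695/4028; 27/2014 33/4028]
x' = x̄ + K·y = [-215/4028, 8717/4028, -7531/4028]
P' = (I − K·H)·P̄ = [51867/4028 -47445/4028 98635/4028; -47445/4028 51723/4028 -98473/4028; 98635/4028 -98473/4028 197075/4028]

x' = [-215/4028, 8717/4028, -7531/4028]
P' = [51867/4028 -47445/4028 98635/4028; -47445/4028 51723/4028 -98473/4028; 98635/4028 -98473/4028 197075/4028]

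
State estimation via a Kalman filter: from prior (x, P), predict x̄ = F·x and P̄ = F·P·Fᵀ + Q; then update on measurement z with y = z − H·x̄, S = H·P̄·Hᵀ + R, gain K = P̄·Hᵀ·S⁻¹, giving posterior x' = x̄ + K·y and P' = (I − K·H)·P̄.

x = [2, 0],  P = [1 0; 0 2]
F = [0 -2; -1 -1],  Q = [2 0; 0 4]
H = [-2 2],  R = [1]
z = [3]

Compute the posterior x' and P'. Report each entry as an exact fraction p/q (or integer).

x' = [-84/37, -32/37]
P' = [226/37 220/37; 220/37 223/37]

x̄ = F·x = [0, -2]
P̄ = F·P·Fᵀ + Q = [10 4; 4 7]
y = z − H·x̄ = [7]
S = H·P̄·Hᵀ + R = [37]
K = P̄·Hᵀ·S⁻¹ = [-12/37; 6/37]
x' = x̄ + K·y = [-84/37, -32/37]
P' = (I − K·H)·P̄ = [226/37 220/37; 220/37 223/37]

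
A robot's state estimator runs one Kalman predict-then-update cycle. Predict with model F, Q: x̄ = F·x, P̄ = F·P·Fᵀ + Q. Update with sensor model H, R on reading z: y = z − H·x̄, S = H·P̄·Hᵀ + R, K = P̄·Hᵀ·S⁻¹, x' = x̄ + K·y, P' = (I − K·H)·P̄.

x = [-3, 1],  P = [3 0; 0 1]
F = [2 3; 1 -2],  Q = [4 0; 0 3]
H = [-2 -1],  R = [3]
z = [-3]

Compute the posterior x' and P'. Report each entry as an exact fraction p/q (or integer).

x̄ = F·x = [-3, -5]
P̄ = F·P·Fᵀ + Q = [25 0; 0 10]
y = z − H·x̄ = [-14]
S = H·P̄·Hᵀ + R = [113]
K = P̄·Hᵀ·S⁻¹ = [-50/113; -10/113]
x' = x̄ + K·y = [361/113, -425/113]
P' = (I − K·H)·P̄ = [325/113 -500/113; -500/113 1030/113]

x' = [361/113, -425/113]
P' = [325/113 -500/113; -500/113 1030/113]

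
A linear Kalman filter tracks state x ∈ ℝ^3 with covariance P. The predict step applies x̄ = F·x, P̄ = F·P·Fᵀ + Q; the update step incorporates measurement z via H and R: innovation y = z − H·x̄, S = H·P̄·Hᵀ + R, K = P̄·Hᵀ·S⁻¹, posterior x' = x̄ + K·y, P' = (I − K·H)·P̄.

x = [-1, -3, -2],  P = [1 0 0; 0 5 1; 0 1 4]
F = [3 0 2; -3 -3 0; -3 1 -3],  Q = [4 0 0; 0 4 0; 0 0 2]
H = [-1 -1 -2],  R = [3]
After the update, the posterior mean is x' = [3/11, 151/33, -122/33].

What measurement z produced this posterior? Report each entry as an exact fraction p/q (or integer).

x̄ = F·x = [-7, 12, 6]
P̄ = F·P·Fᵀ + Q = [29 -15 -31; -15 58 3; -31 3 46]
S = H·P̄·Hᵀ + R = [132]
K = P̄·Hᵀ·S⁻¹ = [4/11; -49/132; -16/33]
x' − x̄ = [80/11, -245/33, -320/33] = K·y
y = (KᵀK)⁻¹·Kᵀ·(x' − x̄) = [20]
z = y + H·x̄ = [20] + [-17] = [3]

z = [3]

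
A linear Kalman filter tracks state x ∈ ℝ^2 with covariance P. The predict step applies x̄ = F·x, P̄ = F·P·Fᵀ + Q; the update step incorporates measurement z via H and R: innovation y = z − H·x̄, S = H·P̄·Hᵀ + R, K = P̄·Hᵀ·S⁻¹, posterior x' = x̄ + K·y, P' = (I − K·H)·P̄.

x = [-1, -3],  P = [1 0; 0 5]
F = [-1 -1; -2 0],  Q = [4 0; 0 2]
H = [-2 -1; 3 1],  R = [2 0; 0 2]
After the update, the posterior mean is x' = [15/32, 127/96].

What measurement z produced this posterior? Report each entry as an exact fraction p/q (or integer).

x̄ = F·x = [4, 2]
P̄ = F·P·Fᵀ + Q = [10 2; 2 6]
S = H·P̄·Hᵀ + R = [56 -76; -76 110]
K = P̄·Hᵀ·S⁻¹ = [1/32 5/16; -47/96 -11/48]
x' − x̄ = [-113/32, -65/96] = K·y
y = (KᵀK)⁻¹·Kᵀ·(x' − x̄) = [7, -12]
z = y + H·x̄ = [7, -12] + [-10, 14] = [-3, 2]

z = [-3, 2]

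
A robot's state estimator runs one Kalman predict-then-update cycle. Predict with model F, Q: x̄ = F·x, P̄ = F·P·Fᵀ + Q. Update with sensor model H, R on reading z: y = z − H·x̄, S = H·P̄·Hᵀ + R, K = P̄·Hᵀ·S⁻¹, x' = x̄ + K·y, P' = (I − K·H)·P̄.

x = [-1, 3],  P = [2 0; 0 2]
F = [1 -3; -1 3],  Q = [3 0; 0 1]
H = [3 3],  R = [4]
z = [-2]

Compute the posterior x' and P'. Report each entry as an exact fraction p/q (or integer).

x' = [-209/20, 197/20]
P' = [839/40 -827/40; -827/40 831/40]

x̄ = F·x = [-10, 10]
P̄ = F·P·Fᵀ + Q = [23 -20; -20 21]
y = z − H·x̄ = [-2]
S = H·P̄·Hᵀ + R = [40]
K = P̄·Hᵀ·S⁻¹ = [9/40; 3/40]
x' = x̄ + K·y = [-209/20, 197/20]
P' = (I − K·H)·P̄ = [839/40 -827/40; -827/40 831/40]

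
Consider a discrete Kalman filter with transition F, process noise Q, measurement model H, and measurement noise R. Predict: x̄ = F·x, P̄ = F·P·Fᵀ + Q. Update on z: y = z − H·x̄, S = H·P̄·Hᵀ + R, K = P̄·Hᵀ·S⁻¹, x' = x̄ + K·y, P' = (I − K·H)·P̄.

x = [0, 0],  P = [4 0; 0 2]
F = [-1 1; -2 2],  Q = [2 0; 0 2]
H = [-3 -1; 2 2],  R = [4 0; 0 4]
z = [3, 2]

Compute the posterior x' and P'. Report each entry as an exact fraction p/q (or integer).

x̄ = F·x = [0, 0]
P̄ = F·P·Fᵀ + Q = [8 12; 12 26]
y = z − H·x̄ = [3, 2]
S = H·P̄·Hᵀ + R = [174 -196; -196 236]
K = P̄·Hᵀ·S⁻¹ = [-82/331 -12/331; 33/331 134/331]
x' = x̄ + K·y = [-270/331, 367/331]
P' = (I − K·H)·P̄ = [176/331 -200/331; -200/331 468/331]

x' = [-270/331, 367/331]
P' = [176/331 -200/331; -200/331 468/331]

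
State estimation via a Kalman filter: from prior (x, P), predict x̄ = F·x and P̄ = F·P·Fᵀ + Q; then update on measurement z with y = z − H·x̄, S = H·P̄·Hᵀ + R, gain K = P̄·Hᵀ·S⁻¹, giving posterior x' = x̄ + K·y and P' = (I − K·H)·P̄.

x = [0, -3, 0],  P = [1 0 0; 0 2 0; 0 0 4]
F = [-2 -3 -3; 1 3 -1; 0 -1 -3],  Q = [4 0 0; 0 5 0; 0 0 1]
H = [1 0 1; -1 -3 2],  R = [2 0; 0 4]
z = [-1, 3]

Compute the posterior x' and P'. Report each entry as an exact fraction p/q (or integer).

x̄ = F·x = [9, -9, 3]
P̄ = F·P·Fᵀ + Q = [62 -8 42; -8 28 6; 42 6 39]
y = z − H·x̄ = [-13, -21]
S = H·P̄·Hᵀ + R = [187 64; 64 186]
K = P̄·Hᵀ·S⁻¹ = [8200/15343 973/15343; 1862/15343 -5920/15343; 6957/15343 -909/15343]
x' = x̄ + K·y = [11054/15343, -37973/15343, -25323/15343]
P' = (I − K·H)·P̄ = [53708/15343 -44072/15343 -37308/15343; -44072/15343 54448/15343 47796/15343; -37308/15343 47796/15343 51222/15343]

x' = [11054/15343, -37973/15343, -25323/15343]
P' = [53708/15343 -44072/15343 -37308/15343; -44072/15343 54448/15343 47796/15343; -37308/15343 47796/15343 51222/15343]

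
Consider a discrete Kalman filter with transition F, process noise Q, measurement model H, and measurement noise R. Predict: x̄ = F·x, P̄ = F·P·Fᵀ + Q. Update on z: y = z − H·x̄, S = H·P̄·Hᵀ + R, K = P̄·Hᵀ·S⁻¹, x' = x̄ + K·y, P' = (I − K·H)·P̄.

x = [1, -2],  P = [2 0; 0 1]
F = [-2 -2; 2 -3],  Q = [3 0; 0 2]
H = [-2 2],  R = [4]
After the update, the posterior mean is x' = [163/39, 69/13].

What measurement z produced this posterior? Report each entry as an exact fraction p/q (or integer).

z = [2]

x̄ = F·x = [2, 8]
P̄ = F·P·Fᵀ + Q = [15 -2; -2 19]
S = H·P̄·Hᵀ + R = [156]
K = P̄·Hᵀ·S⁻¹ = [-17/78; 7/26]
x' − x̄ = [85/39, -35/13] = K·y
y = (KᵀK)⁻¹·Kᵀ·(x' − x̄) = [-10]
z = y + H·x̄ = [-10] + [12] = [2]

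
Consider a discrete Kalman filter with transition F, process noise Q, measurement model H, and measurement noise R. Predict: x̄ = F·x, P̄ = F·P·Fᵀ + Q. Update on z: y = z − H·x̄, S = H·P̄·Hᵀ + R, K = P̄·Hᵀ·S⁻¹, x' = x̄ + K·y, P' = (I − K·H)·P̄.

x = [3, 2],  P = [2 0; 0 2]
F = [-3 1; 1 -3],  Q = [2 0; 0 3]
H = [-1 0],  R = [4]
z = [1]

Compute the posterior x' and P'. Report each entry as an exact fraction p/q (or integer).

x̄ = F·x = [-7, -3]
P̄ = F·P·Fᵀ + Q = [22 -12; -12 23]
y = z − H·x̄ = [-6]
S = H·P̄·Hᵀ + R = [26]
K = P̄·Hᵀ·S⁻¹ = [-11/13; 6/13]
x' = x̄ + K·y = [-25/13, -75/13]
P' = (I − K·H)·P̄ = [44/13 -24/13; -24/13 227/13]

x' = [-25/13, -75/13]
P' = [44/13 -24/13; -24/13 227/13]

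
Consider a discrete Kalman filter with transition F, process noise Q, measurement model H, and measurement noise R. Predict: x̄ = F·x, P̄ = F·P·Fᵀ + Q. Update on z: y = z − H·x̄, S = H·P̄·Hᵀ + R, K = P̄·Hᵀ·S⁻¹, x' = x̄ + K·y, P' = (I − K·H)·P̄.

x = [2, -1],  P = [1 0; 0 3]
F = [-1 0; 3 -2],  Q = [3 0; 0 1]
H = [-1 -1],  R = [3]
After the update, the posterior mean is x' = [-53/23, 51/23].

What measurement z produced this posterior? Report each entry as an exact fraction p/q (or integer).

x̄ = F·x = [-2, 8]
P̄ = F·P·Fᵀ + Q = [4 -3; -3 22]
S = H·P̄·Hᵀ + R = [23]
K = P̄·Hᵀ·S⁻¹ = [-1/23; -19/23]
x' − x̄ = [-7/23, -133/23] = K·y
y = (KᵀK)⁻¹·Kᵀ·(x' − x̄) = [7]
z = y + H·x̄ = [7] + [-6] = [1]

z = [1]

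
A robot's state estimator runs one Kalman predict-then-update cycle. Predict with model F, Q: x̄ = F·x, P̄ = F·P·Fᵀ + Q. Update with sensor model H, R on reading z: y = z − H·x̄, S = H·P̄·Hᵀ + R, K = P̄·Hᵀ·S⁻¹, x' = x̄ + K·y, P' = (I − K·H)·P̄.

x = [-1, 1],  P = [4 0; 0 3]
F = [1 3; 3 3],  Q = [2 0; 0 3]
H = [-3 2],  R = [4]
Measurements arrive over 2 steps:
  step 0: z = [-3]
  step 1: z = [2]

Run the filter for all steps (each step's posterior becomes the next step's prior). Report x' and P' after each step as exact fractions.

step 0: x̄ = F·x = [2, 0]
step 0: P̄ = F·P·Fᵀ + Q = [33 39; 39 66]
step 0: y = z − H·x̄ = [3]
step 0: S = H·P̄·Hᵀ + R = [97]
step 0: K = P̄·Hᵀ·S⁻¹ = [-21/97; 15/97]
step 0: x' = x̄ + K·y = [131/97, 45/97]
step 0: P' = (I − K·H)·P̄ = [2760/97 4098/97; 4098/97 6177/97]
step 1: x̄ = F·x = [266/97, 528/97]
step 1: P̄ = F·P·Fᵀ + Q = [83135/97 113049/97; 113049/97 154488/97]
step 1: y = z − H·x̄ = [-64/97]
step 1: S = H·P̄·Hᵀ + R = [9967/97]
step 1: K = P̄·Hᵀ·S⁻¹ = [-23307/9967; -30171/9967]
step 1: x' = x̄ + K·y = [42710/9967, 74160/9967]
step 1: P' = (I − K·H)·P̄ = [2942168/9967 4366638/9967; 4366638/9967 6489615/9967]

step 0: x' = [131/97, 45/97], P' = [2760/97 4098/97; 4098/97 6177/97]
step 1: x' = [42710/9967, 74160/9967], P' = [2942168/9967 4366638/9967; 4366638/9967 6489615/9967]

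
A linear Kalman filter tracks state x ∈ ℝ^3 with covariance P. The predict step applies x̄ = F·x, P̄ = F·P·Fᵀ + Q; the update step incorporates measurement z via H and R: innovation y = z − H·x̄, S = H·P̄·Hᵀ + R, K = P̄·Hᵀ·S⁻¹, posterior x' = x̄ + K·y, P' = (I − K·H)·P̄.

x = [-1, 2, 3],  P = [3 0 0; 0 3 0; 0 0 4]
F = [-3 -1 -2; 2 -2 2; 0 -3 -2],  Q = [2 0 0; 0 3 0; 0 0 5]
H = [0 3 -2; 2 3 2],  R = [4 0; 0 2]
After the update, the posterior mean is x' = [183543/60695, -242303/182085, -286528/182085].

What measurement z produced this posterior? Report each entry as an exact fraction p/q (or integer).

z = [-1, -1]

x̄ = F·x = [-5, 0, -12]
P̄ = F·P·Fᵀ + Q = [48 -28 25; -28 43 2; 25 2 48]
S = H·P̄·Hᵀ + R = [559 -73; -73 661]
K = P̄·Hᵀ·S⁻¹ = [-14008/60695 4146/60695; 44123/182085 26084/182085; -24197/182085 39199/182085]
x' − x̄ = [487018/60695, -242303/182085, 1898492/182085] = K·y
y = (KᵀK)⁻¹·Kᵀ·(x' − x̄) = [-25, 33]
z = y + H·x̄ = [-25, 33] + [24, -34] = [-1, -1]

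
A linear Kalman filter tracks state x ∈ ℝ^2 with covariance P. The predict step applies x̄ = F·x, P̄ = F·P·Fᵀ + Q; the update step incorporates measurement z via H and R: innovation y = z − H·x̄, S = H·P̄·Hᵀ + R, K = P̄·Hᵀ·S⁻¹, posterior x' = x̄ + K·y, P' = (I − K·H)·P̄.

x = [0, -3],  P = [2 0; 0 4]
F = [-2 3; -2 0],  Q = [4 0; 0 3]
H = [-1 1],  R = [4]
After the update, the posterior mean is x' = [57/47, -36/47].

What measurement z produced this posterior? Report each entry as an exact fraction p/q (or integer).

z = [-3]

x̄ = F·x = [-9, 0]
P̄ = F·P·Fᵀ + Q = [48 8; 8 11]
S = H·P̄·Hᵀ + R = [47]
K = P̄·Hᵀ·S⁻¹ = [-40/47; 3/47]
x' − x̄ = [480/47, -36/47] = K·y
y = (KᵀK)⁻¹·Kᵀ·(x' − x̄) = [-12]
z = y + H·x̄ = [-12] + [9] = [-3]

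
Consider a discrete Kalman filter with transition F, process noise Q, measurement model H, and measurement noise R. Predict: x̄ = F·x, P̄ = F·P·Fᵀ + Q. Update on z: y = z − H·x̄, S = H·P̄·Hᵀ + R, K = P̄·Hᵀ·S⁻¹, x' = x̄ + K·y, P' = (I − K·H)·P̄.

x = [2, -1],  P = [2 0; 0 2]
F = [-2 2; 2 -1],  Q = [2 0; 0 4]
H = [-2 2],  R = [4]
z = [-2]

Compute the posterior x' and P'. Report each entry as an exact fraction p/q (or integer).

x̄ = F·x = [-6, 5]
P̄ = F·P·Fᵀ + Q = [18 -12; -12 14]
y = z − H·x̄ = [-24]
S = H·P̄·Hᵀ + R = [228]
K = P̄·Hᵀ·S⁻¹ = [-5/19; 13/57]
x' = x̄ + K·y = [6/19, -9/19]
P' = (I − K·H)·P̄ = [42/19 32/19; 32/19 122/57]

x' = [6/19, -9/19]
P' = [42/19 32/19; 32/19 122/57]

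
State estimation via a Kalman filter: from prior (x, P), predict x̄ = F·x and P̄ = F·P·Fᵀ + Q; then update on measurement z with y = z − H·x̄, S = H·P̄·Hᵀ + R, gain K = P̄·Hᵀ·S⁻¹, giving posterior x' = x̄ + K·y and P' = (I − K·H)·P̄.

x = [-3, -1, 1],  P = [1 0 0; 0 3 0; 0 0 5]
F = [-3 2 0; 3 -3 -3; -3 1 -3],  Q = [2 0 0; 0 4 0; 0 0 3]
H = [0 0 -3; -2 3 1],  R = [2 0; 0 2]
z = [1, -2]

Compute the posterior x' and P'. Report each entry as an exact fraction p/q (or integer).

x̄ = F·x = [7, -9, 5]
P̄ = F·P·Fᵀ + Q = [23 -27 15; -27 85 27; 15 27 60]
y = z − H·x̄ = [16, 34]
S = H·P̄·Hᵀ + R = [542 -333; -333 1345]
K = P̄·Hᵀ·S⁻¹ = [-97821/618101 -75689/618101; 2943/618101 155139/618101; -205137/618101 222/618101]
x' = x̄ + K·y = [188145/618101, -241095/618101, -184139/618101]
P' = (I − K·H)·P̄ = [1337210/618101 819276/618101 65214/618101; 819276/618101 650264/618101 -1962/618101; 65214/618101 -1962/618101 136758/618101]

x' = [188145/618101, -241095/618101, -184139/618101]
P' = [1337210/618101 819276/618101 65214/618101; 819276/618101 650264/618101 -1962/618101; 65214/618101 -1962/618101 136758/618101]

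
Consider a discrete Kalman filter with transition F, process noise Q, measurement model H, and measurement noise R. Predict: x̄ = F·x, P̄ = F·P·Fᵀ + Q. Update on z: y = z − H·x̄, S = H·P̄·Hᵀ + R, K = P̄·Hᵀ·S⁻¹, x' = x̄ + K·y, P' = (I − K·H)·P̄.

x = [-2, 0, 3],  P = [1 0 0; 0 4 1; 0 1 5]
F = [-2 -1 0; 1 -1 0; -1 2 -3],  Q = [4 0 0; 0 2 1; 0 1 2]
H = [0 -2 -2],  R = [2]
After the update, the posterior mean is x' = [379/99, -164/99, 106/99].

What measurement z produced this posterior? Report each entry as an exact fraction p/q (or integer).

x̄ = F·x = [4, -2, -7]
P̄ = F·P·Fᵀ + Q = [12 2 -3; 2 7 -5; -3 -5 52]
S = H·P̄·Hᵀ + R = [198]
K = P̄·Hᵀ·S⁻¹ = [1/99; -2/99; -47/99]
x' − x̄ = [-17/99, 34/99, 799/99] = K·y
y = (KᵀK)⁻¹·Kᵀ·(x' − x̄) = [-17]
z = y + H·x̄ = [-17] + [18] = [1]

z = [1]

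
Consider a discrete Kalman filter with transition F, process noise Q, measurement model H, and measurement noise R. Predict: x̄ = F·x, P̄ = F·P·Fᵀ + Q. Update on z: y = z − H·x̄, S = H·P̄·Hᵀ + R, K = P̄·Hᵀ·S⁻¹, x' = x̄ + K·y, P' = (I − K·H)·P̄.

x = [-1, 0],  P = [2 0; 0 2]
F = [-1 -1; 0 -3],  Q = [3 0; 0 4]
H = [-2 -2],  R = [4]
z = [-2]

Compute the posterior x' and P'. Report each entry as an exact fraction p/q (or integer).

x' = [1, 0]
P' = [125/42 -8/3; -8/3 10/3]

x̄ = F·x = [1, 0]
P̄ = F·P·Fᵀ + Q = [7 6; 6 22]
y = z − H·x̄ = [0]
S = H·P̄·Hᵀ + R = [168]
K = P̄·Hᵀ·S⁻¹ = [-13/84; -1/3]
x' = x̄ + K·y = [1, 0]
P' = (I − K·H)·P̄ = [125/42 -8/3; -8/3 10/3]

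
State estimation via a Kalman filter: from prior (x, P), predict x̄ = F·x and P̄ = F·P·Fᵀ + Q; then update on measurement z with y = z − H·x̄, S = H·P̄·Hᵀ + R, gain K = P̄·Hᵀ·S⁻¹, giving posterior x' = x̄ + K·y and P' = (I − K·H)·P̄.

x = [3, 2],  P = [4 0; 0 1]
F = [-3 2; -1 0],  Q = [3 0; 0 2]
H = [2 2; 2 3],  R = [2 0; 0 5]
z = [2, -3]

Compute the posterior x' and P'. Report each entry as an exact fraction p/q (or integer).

x̄ = F·x = [-5, -3]
P̄ = F·P·Fᵀ + Q = [43 12; 12 6]
y = z − H·x̄ = [18, 16]
S = H·P̄·Hᵀ + R = [294 328; 328 375]
K = P̄·Hᵀ·S⁻¹ = [617/1333 -106/1333; -138/1333 270/1333]
x' = x̄ + K·y = [2745/1333, -2163/1333]
P' = (I − K·H)·P̄ = [2381/1333 -1764/1333; -1764/1333 1626/1333]

x' = [2745/1333, -2163/1333]
P' = [2381/1333 -1764/1333; -1764/1333 1626/1333]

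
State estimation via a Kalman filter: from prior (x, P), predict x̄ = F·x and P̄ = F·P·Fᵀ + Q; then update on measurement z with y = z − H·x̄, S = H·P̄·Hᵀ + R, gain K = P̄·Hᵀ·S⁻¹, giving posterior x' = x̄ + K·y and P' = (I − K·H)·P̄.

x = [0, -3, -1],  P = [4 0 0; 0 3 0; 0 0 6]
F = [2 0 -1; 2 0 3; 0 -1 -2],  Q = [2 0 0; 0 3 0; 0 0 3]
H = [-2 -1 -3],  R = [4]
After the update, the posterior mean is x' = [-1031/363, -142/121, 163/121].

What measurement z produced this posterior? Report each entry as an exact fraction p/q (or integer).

z = [3]

x̄ = F·x = [1, -3, 5]
P̄ = F·P·Fᵀ + Q = [24 -2 12; -2 73 -36; 12 -36 30]
S = H·P̄·Hᵀ + R = [363]
K = P̄·Hᵀ·S⁻¹ = [-82/363; 13/121; -26/121]
x' − x̄ = [-1394/363, 221/121, -442/121] = K·y
y = (KᵀK)⁻¹·Kᵀ·(x' − x̄) = [17]
z = y + H·x̄ = [17] + [-14] = [3]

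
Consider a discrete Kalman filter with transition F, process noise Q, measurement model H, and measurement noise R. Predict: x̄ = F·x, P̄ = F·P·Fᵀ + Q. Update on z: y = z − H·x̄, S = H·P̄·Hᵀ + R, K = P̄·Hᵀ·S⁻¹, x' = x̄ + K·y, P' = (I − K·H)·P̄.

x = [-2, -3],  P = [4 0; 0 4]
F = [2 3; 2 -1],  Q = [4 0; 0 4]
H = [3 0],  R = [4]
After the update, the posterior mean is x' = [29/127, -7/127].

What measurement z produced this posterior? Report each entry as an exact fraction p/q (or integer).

x̄ = F·x = [-13, -1]
P̄ = F·P·Fᵀ + Q = [56 4; 4 24]
S = H·P̄·Hᵀ + R = [508]
K = P̄·Hᵀ·S⁻¹ = [42/127; 3/127]
x' − x̄ = [1680/127, 120/127] = K·y
y = (KᵀK)⁻¹·Kᵀ·(x' − x̄) = [40]
z = y + H·x̄ = [40] + [-39] = [1]

z = [1]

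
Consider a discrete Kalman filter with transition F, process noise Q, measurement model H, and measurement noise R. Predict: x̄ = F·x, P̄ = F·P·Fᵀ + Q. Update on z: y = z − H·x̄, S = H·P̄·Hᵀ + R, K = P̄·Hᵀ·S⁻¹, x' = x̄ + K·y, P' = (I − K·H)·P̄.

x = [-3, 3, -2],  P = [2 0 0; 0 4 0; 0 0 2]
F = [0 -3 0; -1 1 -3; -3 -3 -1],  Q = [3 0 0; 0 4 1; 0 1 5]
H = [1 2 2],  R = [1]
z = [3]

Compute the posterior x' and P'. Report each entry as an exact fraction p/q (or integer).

x' = [-1473/125, 1316/125, -78/25]
P' = [11931/500 -5001/250 204/25; -5001/250 2971/125 -343/25; 204/25 -343/25 49/5]

x̄ = F·x = [-9, 12, 2]
P̄ = F·P·Fᵀ + Q = [39 -12 36; -12 28 1; 36 1 61]
y = z − H·x̄ = [-16]
S = H·P̄·Hᵀ + R = [500]
K = P̄·Hᵀ·S⁻¹ = [87/500; 23/250; 8/25]
x' = x̄ + K·y = [-1473/125, 1316/125, -78/25]
P' = (I − K·H)·P̄ = [11931/500 -5001/250 204/25; -5001/250 2971/125 -343/25; 204/25 -343/25 49/5]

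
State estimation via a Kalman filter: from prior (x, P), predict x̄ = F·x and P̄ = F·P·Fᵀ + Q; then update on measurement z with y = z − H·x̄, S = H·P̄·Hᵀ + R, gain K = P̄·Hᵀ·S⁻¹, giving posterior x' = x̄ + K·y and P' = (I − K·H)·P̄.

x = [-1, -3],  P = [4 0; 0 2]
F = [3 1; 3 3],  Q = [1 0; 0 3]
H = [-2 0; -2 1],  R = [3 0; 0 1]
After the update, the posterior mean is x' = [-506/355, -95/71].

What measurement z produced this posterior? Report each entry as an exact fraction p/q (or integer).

x̄ = F·x = [-6, -12]
P̄ = F·P·Fᵀ + Q = [39 42; 42 57]
S = H·P̄·Hᵀ + R = [159 72; 72 46]
K = P̄·Hᵀ·S⁻¹ = [-166/355 -18/355; -64/71 117/142]
x' − x̄ = [1624/355, 757/71] = K·y
y = (KᵀK)⁻¹·Kᵀ·(x' − x̄) = [-10, 2]
z = y + H·x̄ = [-10, 2] + [12, 0] = [2, 2]

z = [2, 2]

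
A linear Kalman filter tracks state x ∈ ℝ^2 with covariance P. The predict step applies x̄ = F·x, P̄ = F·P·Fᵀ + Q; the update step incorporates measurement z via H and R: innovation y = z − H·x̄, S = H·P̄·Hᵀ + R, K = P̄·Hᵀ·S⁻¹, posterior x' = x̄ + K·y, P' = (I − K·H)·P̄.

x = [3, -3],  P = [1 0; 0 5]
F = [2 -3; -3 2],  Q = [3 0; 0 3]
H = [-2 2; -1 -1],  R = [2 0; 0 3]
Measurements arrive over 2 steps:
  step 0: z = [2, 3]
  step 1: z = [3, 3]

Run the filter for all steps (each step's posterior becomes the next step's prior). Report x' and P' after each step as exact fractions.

step 0: x̄ = F·x = [15, -15]
step 0: P̄ = F·P·Fᵀ + Q = [52 -36; -36 32]
step 0: y = z − H·x̄ = [62, 3]
step 0: S = H·P̄·Hᵀ + R = [626 40; 40 15]
step 0: K = P̄·Hᵀ·S⁻¹ = [-200/779 -1488/3895; 188/779 -1468/3895]
step 0: x' = x̄ + K·y = [-8039/3895, -4549/3895]
step 0: P' = (I − K·H)·P̄ = [2732/3895 1732/3895; 1732/3895 2672/3895]
step 1: x̄ = F·x = [-2431/3895, 15019/3895]
step 1: P̄ = F·P·Fᵀ + Q = [25877/3895 -9908/3895; -9908/3895 26177/3895]
step 1: y = z − H·x̄ = [-4643/779, 24273/3895]
step 1: S = H·P̄·Hᵀ + R = [59054/779 -120/779; -120/779 43923/3895]
step 1: K = P̄·Hᵀ·S⁻¹ = [-134923/554933 -203599/554933; 7117/29207 -10721/29207]
step 1: x' = x̄ + K·y = [-810979/554933, 3391/29207]
step 1: P' = (I − K·H)·P̄ = [372860/554933 12523/29207; 12523/29207 19640/29207]

step 0: x' = [-8039/3895, -4549/3895], P' = [2732/3895 1732/3895; 1732/3895 2672/3895]
step 1: x' = [-810979/554933, 3391/29207], P' = [372860/554933 12523/29207; 12523/29207 19640/29207]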